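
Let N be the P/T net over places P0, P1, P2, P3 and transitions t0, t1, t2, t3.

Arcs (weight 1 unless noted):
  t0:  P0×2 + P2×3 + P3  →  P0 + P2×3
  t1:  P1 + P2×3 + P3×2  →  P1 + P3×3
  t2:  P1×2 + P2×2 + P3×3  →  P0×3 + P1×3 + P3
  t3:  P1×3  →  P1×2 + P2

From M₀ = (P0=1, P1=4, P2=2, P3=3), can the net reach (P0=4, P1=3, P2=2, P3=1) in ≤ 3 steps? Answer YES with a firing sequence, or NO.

step 1: fire t2:  (P0=1, P1=4, P2=2, P3=3) → (P0=4, P1=5, P2=0, P3=1)
step 2: fire t3:  (P0=4, P1=5, P2=0, P3=1) → (P0=4, P1=4, P2=1, P3=1)
step 3: fire t3:  (P0=4, P1=4, P2=1, P3=1) → (P0=4, P1=3, P2=2, P3=1)

YES — reachable via ⟨t2, t3, t3⟩ (3 firings)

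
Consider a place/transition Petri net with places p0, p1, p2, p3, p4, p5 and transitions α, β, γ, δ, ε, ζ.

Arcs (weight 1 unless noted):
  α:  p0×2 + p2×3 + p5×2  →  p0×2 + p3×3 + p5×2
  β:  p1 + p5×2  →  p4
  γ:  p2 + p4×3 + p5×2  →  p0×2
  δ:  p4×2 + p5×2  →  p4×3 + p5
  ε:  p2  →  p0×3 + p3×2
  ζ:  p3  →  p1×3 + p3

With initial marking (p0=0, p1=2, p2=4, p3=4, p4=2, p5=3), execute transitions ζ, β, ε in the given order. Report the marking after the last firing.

step 1: fire ζ:  (p0=0, p1=2, p2=4, p3=4, p4=2, p5=3) → (p0=0, p1=5, p2=4, p3=4, p4=2, p5=3)
step 2: fire β:  (p0=0, p1=5, p2=4, p3=4, p4=2, p5=3) → (p0=0, p1=4, p2=4, p3=4, p4=3, p5=1)
step 3: fire ε:  (p0=0, p1=4, p2=4, p3=4, p4=3, p5=1) → (p0=3, p1=4, p2=3, p3=6, p4=3, p5=1)

(p0=3, p1=4, p2=3, p3=6, p4=3, p5=1)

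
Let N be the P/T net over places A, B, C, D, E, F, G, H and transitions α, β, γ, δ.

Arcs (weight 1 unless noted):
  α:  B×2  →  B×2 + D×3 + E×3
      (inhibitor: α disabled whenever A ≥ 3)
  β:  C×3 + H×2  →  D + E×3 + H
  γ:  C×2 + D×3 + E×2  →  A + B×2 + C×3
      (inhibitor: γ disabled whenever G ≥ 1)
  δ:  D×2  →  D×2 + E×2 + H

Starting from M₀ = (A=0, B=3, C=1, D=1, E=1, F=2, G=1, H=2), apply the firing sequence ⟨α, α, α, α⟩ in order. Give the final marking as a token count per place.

step 1: fire α:  (A=0, B=3, C=1, D=1, E=1, F=2, G=1, H=2) → (A=0, B=3, C=1, D=4, E=4, F=2, G=1, H=2)
step 2: fire α:  (A=0, B=3, C=1, D=4, E=4, F=2, G=1, H=2) → (A=0, B=3, C=1, D=7, E=7, F=2, G=1, H=2)
step 3: fire α:  (A=0, B=3, C=1, D=7, E=7, F=2, G=1, H=2) → (A=0, B=3, C=1, D=10, E=10, F=2, G=1, H=2)
step 4: fire α:  (A=0, B=3, C=1, D=10, E=10, F=2, G=1, H=2) → (A=0, B=3, C=1, D=13, E=13, F=2, G=1, H=2)

(A=0, B=3, C=1, D=13, E=13, F=2, G=1, H=2)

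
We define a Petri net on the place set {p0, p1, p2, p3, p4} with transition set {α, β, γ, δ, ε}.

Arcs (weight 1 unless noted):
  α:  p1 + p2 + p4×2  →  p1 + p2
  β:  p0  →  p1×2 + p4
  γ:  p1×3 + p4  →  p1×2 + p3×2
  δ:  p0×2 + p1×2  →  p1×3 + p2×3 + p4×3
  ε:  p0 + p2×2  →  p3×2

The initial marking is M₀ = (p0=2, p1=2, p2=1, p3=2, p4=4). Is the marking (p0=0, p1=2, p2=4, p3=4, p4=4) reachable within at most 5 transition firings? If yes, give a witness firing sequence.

step 1: fire α:  (p0=2, p1=2, p2=1, p3=2, p4=4) → (p0=2, p1=2, p2=1, p3=2, p4=2)
step 2: fire δ:  (p0=2, p1=2, p2=1, p3=2, p4=2) → (p0=0, p1=3, p2=4, p3=2, p4=5)
step 3: fire γ:  (p0=0, p1=3, p2=4, p3=2, p4=5) → (p0=0, p1=2, p2=4, p3=4, p4=4)

YES — reachable via ⟨α, δ, γ⟩ (3 firings)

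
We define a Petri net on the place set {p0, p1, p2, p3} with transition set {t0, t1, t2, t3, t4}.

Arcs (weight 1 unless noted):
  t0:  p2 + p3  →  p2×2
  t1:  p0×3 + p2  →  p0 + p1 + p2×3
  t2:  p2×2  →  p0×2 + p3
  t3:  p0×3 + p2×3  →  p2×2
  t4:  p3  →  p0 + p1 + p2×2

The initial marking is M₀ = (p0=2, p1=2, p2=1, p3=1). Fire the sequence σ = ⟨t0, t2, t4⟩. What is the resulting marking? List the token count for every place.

(p0=5, p1=3, p2=2, p3=0)

step 1: fire t0:  (p0=2, p1=2, p2=1, p3=1) → (p0=2, p1=2, p2=2, p3=0)
step 2: fire t2:  (p0=2, p1=2, p2=2, p3=0) → (p0=4, p1=2, p2=0, p3=1)
step 3: fire t4:  (p0=4, p1=2, p2=0, p3=1) → (p0=5, p1=3, p2=2, p3=0)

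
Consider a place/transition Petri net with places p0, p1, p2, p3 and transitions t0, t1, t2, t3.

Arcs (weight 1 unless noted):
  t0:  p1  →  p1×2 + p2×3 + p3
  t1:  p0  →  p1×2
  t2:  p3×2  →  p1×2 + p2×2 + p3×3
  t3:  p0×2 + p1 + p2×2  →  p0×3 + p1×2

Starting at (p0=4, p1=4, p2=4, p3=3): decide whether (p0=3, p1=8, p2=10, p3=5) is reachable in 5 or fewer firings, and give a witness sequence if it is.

YES — reachable via ⟨t0, t0, t1⟩ (3 firings)

step 1: fire t0:  (p0=4, p1=4, p2=4, p3=3) → (p0=4, p1=5, p2=7, p3=4)
step 2: fire t0:  (p0=4, p1=5, p2=7, p3=4) → (p0=4, p1=6, p2=10, p3=5)
step 3: fire t1:  (p0=4, p1=6, p2=10, p3=5) → (p0=3, p1=8, p2=10, p3=5)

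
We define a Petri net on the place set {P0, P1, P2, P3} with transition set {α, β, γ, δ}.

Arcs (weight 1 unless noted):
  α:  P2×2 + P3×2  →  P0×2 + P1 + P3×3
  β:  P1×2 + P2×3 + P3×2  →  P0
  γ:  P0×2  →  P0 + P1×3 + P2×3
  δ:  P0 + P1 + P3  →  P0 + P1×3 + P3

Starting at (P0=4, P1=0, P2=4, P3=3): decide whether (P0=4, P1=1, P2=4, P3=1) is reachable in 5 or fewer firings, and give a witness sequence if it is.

step 1: fire γ:  (P0=4, P1=0, P2=4, P3=3) → (P0=3, P1=3, P2=7, P3=3)
step 2: fire β:  (P0=3, P1=3, P2=7, P3=3) → (P0=4, P1=1, P2=4, P3=1)

YES — reachable via ⟨γ, β⟩ (2 firings)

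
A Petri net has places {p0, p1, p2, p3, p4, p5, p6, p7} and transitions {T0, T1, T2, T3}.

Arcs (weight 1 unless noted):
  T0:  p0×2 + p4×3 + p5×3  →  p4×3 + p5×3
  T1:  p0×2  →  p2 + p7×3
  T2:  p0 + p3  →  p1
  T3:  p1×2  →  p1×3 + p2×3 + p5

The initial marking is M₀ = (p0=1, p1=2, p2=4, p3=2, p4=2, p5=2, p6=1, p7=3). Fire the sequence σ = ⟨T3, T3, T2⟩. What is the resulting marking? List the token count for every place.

step 1: fire T3:  (p0=1, p1=2, p2=4, p3=2, p4=2, p5=2, p6=1, p7=3) → (p0=1, p1=3, p2=7, p3=2, p4=2, p5=3, p6=1, p7=3)
step 2: fire T3:  (p0=1, p1=3, p2=7, p3=2, p4=2, p5=3, p6=1, p7=3) → (p0=1, p1=4, p2=10, p3=2, p4=2, p5=4, p6=1, p7=3)
step 3: fire T2:  (p0=1, p1=4, p2=10, p3=2, p4=2, p5=4, p6=1, p7=3) → (p0=0, p1=5, p2=10, p3=1, p4=2, p5=4, p6=1, p7=3)

(p0=0, p1=5, p2=10, p3=1, p4=2, p5=4, p6=1, p7=3)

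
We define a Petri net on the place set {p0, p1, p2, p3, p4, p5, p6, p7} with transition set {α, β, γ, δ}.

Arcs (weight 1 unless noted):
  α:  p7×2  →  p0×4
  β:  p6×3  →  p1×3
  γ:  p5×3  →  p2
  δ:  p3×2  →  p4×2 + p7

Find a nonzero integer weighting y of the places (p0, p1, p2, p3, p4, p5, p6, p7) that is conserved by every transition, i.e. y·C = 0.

y = (p0:0, p1:0, p2:0, p3:1, p4:1, p5:0, p6:0, p7:0)

Incidence matrix C (rows=places, cols=transitions):
        α    β    γ    δ
   p0   4    0    0    0
   p1   0    3    0    0
   p2   0    0    1    0
   p3   0    0    0   -2
   p4   0    0    0    2
   p5   0    0   -3    0
   p6   0   -3    0    0
   p7  -2    0    0    1

Candidate y = [0, 0, 0, 1, 1, 0, 0, 0]; check y·C column-wise:
  col α: 0·4 + 1·0 + 1·0 + 0·-2 = 0
  col β: 0·3 + 1·0 + 1·0 + 0·-3 = 0
  col γ: 0·1 + 1·0 + 1·0 + 0·-3 = 0
  col δ: 1·-2 + 1·2 + 0·1 = 0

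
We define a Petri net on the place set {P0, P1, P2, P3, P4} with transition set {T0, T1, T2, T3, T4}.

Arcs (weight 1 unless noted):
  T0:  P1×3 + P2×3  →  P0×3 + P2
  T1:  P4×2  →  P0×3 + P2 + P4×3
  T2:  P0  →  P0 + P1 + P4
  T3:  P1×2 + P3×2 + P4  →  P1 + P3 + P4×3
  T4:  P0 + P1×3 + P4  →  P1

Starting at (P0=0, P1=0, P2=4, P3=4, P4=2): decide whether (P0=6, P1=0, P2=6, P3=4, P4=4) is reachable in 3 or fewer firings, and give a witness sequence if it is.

YES — reachable via ⟨T1, T1⟩ (2 firings)

step 1: fire T1:  (P0=0, P1=0, P2=4, P3=4, P4=2) → (P0=3, P1=0, P2=5, P3=4, P4=3)
step 2: fire T1:  (P0=3, P1=0, P2=5, P3=4, P4=3) → (P0=6, P1=0, P2=6, P3=4, P4=4)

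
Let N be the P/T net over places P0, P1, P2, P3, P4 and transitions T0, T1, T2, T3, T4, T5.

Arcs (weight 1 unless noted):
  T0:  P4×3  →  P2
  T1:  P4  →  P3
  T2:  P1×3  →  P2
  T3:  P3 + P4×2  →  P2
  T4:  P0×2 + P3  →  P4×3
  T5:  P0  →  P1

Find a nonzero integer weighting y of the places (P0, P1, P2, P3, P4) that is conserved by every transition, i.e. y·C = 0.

y = (P0:1, P1:1, P2:3, P3:1, P4:1)

Incidence matrix C (rows=places, cols=transitions):
       T0   T1   T2   T3   T4   T5
   P0   0    0    0    0   -2   -1
   P1   0    0   -3    0    0    1
   P2   1    0    1    1    0    0
   P3   0    1    0   -1   -1    0
   P4  -3   -1    0   -2    3    0

Candidate y = [1, 1, 3, 1, 1]; check y·C column-wise:
  col T0: 1·0 + 1·0 + 3·1 + 1·0 + 1·-3 = 0
  col T1: 1·0 + 1·0 + 3·0 + 1·1 + 1·-1 = 0
  col T2: 1·0 + 1·-3 + 3·1 + 1·0 + 1·0 = 0
  col T3: 1·0 + 1·0 + 3·1 + 1·-1 + 1·-2 = 0
  col T4: 1·-2 + 1·0 + 3·0 + 1·-1 + 1·3 = 0
  col T5: 1·-1 + 1·1 + 3·0 + 1·0 + 1·0 = 0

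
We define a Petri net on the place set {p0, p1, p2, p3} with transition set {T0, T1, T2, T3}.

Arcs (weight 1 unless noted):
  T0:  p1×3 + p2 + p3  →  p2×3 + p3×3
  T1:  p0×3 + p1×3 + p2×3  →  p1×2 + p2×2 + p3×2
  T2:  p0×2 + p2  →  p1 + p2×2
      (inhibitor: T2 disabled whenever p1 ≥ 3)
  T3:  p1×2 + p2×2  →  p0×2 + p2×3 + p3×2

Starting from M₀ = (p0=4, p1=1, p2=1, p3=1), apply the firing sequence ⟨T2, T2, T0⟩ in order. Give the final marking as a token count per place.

(p0=0, p1=0, p2=5, p3=3)

step 1: fire T2:  (p0=4, p1=1, p2=1, p3=1) → (p0=2, p1=2, p2=2, p3=1)
step 2: fire T2:  (p0=2, p1=2, p2=2, p3=1) → (p0=0, p1=3, p2=3, p3=1)
step 3: fire T0:  (p0=0, p1=3, p2=3, p3=1) → (p0=0, p1=0, p2=5, p3=3)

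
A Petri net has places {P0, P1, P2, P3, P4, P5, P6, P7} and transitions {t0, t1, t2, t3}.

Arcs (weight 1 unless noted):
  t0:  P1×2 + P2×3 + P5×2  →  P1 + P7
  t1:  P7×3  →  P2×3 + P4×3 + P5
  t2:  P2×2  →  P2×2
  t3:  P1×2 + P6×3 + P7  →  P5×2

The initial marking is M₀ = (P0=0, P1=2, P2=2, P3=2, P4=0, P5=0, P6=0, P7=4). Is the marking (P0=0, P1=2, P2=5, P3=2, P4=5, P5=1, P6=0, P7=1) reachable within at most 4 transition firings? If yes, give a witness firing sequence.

NO — not reachable within 4 firings

depth 0: 1 marking
depth 1: 2 markings reached so far
depth 2: 2 markings reached so far
(frontier empty at depth 2; search complete)
target is not among the 2 markings reachable within 4 steps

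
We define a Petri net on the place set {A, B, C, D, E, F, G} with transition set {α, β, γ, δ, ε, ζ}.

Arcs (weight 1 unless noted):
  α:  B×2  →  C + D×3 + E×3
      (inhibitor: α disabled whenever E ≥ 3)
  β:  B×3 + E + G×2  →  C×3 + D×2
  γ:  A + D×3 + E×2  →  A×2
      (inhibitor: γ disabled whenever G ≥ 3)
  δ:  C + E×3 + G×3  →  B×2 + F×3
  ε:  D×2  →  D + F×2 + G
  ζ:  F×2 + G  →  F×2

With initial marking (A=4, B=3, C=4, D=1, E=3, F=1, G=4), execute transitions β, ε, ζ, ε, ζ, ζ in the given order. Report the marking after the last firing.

step 1: fire β:  (A=4, B=3, C=4, D=1, E=3, F=1, G=4) → (A=4, B=0, C=7, D=3, E=2, F=1, G=2)
step 2: fire ε:  (A=4, B=0, C=7, D=3, E=2, F=1, G=2) → (A=4, B=0, C=7, D=2, E=2, F=3, G=3)
step 3: fire ζ:  (A=4, B=0, C=7, D=2, E=2, F=3, G=3) → (A=4, B=0, C=7, D=2, E=2, F=3, G=2)
step 4: fire ε:  (A=4, B=0, C=7, D=2, E=2, F=3, G=2) → (A=4, B=0, C=7, D=1, E=2, F=5, G=3)
step 5: fire ζ:  (A=4, B=0, C=7, D=1, E=2, F=5, G=3) → (A=4, B=0, C=7, D=1, E=2, F=5, G=2)
step 6: fire ζ:  (A=4, B=0, C=7, D=1, E=2, F=5, G=2) → (A=4, B=0, C=7, D=1, E=2, F=5, G=1)

(A=4, B=0, C=7, D=1, E=2, F=5, G=1)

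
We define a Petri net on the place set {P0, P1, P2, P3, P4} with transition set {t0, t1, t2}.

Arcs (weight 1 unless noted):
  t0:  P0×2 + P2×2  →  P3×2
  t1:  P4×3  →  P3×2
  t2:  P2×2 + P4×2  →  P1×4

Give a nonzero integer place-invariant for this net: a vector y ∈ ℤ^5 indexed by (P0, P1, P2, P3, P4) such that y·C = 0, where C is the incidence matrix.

y = (P0:2, P1:-1, P2:-2, P3:0, P4:0)

Incidence matrix C (rows=places, cols=transitions):
       t0   t1   t2
   P0  -2    0    0
   P1   0    0    4
   P2  -2    0   -2
   P3   2    2    0
   P4   0   -3   -2

Candidate y = [2, -1, -2, 0, 0]; check y·C column-wise:
  col t0: 2·-2 + -1·0 + -2·-2 + 0·2 = 0
  col t1: 2·0 + -1·0 + -2·0 + 0·2 + 0·-3 = 0
  col t2: 2·0 + -1·4 + -2·-2 + 0·-2 = 0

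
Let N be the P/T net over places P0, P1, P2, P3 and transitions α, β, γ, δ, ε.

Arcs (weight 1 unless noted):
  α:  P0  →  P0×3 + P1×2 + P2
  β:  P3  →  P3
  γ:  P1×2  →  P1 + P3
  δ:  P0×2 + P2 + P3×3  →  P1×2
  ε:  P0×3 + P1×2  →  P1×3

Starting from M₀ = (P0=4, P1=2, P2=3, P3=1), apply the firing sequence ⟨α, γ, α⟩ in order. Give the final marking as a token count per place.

step 1: fire α:  (P0=4, P1=2, P2=3, P3=1) → (P0=6, P1=4, P2=4, P3=1)
step 2: fire γ:  (P0=6, P1=4, P2=4, P3=1) → (P0=6, P1=3, P2=4, P3=2)
step 3: fire α:  (P0=6, P1=3, P2=4, P3=2) → (P0=8, P1=5, P2=5, P3=2)

(P0=8, P1=5, P2=5, P3=2)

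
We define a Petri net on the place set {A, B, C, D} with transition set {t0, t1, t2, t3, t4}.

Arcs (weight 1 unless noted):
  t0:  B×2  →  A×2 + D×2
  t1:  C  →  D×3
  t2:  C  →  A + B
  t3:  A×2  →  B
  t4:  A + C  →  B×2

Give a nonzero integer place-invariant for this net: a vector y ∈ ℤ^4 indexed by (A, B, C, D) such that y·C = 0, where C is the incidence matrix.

y = (A:1, B:2, C:3, D:1)

Incidence matrix C (rows=places, cols=transitions):
       t0   t1   t2   t3   t4
    A   2    0    1   -2   -1
    B  -2    0    1    1    2
    C   0   -1   -1    0   -1
    D   2    3    0    0    0

Candidate y = [1, 2, 3, 1]; check y·C column-wise:
  col t0: 1·2 + 2·-2 + 3·0 + 1·2 = 0
  col t1: 1·0 + 2·0 + 3·-1 + 1·3 = 0
  col t2: 1·1 + 2·1 + 3·-1 + 1·0 = 0
  col t3: 1·-2 + 2·1 + 3·0 + 1·0 = 0
  col t4: 1·-1 + 2·2 + 3·-1 + 1·0 = 0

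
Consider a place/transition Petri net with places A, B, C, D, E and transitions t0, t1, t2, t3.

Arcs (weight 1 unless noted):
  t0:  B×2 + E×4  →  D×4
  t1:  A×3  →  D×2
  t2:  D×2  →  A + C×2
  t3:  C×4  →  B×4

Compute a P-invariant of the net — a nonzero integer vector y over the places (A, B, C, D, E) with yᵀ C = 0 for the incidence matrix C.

y = (A:2, B:2, C:2, D:3, E:2)

Incidence matrix C (rows=places, cols=transitions):
       t0   t1   t2   t3
    A   0   -3    1    0
    B  -2    0    0    4
    C   0    0    2   -4
    D   4    2   -2    0
    E  -4    0    0    0

Candidate y = [2, 2, 2, 3, 2]; check y·C column-wise:
  col t0: 2·0 + 2·-2 + 2·0 + 3·4 + 2·-4 = 0
  col t1: 2·-3 + 2·0 + 2·0 + 3·2 + 2·0 = 0
  col t2: 2·1 + 2·0 + 2·2 + 3·-2 + 2·0 = 0
  col t3: 2·0 + 2·4 + 2·-4 + 3·0 + 2·0 = 0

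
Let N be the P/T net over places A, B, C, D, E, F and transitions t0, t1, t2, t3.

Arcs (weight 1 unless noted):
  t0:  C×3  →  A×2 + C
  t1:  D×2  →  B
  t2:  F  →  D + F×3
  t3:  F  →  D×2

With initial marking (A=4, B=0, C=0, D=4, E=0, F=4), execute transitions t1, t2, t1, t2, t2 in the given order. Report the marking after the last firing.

step 1: fire t1:  (A=4, B=0, C=0, D=4, E=0, F=4) → (A=4, B=1, C=0, D=2, E=0, F=4)
step 2: fire t2:  (A=4, B=1, C=0, D=2, E=0, F=4) → (A=4, B=1, C=0, D=3, E=0, F=6)
step 3: fire t1:  (A=4, B=1, C=0, D=3, E=0, F=6) → (A=4, B=2, C=0, D=1, E=0, F=6)
step 4: fire t2:  (A=4, B=2, C=0, D=1, E=0, F=6) → (A=4, B=2, C=0, D=2, E=0, F=8)
step 5: fire t2:  (A=4, B=2, C=0, D=2, E=0, F=8) → (A=4, B=2, C=0, D=3, E=0, F=10)

(A=4, B=2, C=0, D=3, E=0, F=10)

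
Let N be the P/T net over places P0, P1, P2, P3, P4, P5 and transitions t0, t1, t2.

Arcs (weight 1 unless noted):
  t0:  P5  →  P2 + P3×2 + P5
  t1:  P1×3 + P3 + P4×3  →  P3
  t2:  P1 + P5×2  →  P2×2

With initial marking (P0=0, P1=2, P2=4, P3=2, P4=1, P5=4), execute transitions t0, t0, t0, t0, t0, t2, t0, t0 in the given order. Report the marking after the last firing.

step 1: fire t0:  (P0=0, P1=2, P2=4, P3=2, P4=1, P5=4) → (P0=0, P1=2, P2=5, P3=4, P4=1, P5=4)
step 2: fire t0:  (P0=0, P1=2, P2=5, P3=4, P4=1, P5=4) → (P0=0, P1=2, P2=6, P3=6, P4=1, P5=4)
step 3: fire t0:  (P0=0, P1=2, P2=6, P3=6, P4=1, P5=4) → (P0=0, P1=2, P2=7, P3=8, P4=1, P5=4)
step 4: fire t0:  (P0=0, P1=2, P2=7, P3=8, P4=1, P5=4) → (P0=0, P1=2, P2=8, P3=10, P4=1, P5=4)
step 5: fire t0:  (P0=0, P1=2, P2=8, P3=10, P4=1, P5=4) → (P0=0, P1=2, P2=9, P3=12, P4=1, P5=4)
step 6: fire t2:  (P0=0, P1=2, P2=9, P3=12, P4=1, P5=4) → (P0=0, P1=1, P2=11, P3=12, P4=1, P5=2)
step 7: fire t0:  (P0=0, P1=1, P2=11, P3=12, P4=1, P5=2) → (P0=0, P1=1, P2=12, P3=14, P4=1, P5=2)
step 8: fire t0:  (P0=0, P1=1, P2=12, P3=14, P4=1, P5=2) → (P0=0, P1=1, P2=13, P3=16, P4=1, P5=2)

(P0=0, P1=1, P2=13, P3=16, P4=1, P5=2)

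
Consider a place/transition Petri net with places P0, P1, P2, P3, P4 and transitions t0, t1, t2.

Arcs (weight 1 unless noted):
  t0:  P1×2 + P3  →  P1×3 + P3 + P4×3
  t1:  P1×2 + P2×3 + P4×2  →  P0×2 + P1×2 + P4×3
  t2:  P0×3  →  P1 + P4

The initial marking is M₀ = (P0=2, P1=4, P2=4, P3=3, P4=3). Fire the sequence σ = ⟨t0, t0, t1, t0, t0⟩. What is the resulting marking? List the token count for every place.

(P0=4, P1=8, P2=1, P3=3, P4=16)

step 1: fire t0:  (P0=2, P1=4, P2=4, P3=3, P4=3) → (P0=2, P1=5, P2=4, P3=3, P4=6)
step 2: fire t0:  (P0=2, P1=5, P2=4, P3=3, P4=6) → (P0=2, P1=6, P2=4, P3=3, P4=9)
step 3: fire t1:  (P0=2, P1=6, P2=4, P3=3, P4=9) → (P0=4, P1=6, P2=1, P3=3, P4=10)
step 4: fire t0:  (P0=4, P1=6, P2=1, P3=3, P4=10) → (P0=4, P1=7, P2=1, P3=3, P4=13)
step 5: fire t0:  (P0=4, P1=7, P2=1, P3=3, P4=13) → (P0=4, P1=8, P2=1, P3=3, P4=16)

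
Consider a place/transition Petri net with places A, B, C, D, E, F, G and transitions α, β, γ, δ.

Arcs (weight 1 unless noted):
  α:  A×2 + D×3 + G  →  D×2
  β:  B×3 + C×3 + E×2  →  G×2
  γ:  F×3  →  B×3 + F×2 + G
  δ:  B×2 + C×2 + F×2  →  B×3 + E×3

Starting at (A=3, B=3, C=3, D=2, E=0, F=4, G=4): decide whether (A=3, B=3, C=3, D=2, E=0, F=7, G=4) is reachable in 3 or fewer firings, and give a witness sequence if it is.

NO — not reachable within 3 firings

depth 0: 1 marking
depth 1: 3 markings reached so far
depth 2: 5 markings reached so far
depth 3: 6 markings reached so far
target is not among the 6 markings reachable within 3 steps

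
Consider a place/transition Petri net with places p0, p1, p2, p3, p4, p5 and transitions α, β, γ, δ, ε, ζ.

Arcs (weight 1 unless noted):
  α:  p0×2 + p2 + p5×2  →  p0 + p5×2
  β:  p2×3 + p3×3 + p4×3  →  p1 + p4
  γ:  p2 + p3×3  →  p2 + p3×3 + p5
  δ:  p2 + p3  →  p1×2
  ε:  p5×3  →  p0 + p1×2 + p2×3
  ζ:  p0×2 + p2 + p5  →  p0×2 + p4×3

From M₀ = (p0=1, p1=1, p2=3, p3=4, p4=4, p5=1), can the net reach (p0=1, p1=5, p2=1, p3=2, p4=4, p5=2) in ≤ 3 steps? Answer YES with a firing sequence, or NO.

step 1: fire γ:  (p0=1, p1=1, p2=3, p3=4, p4=4, p5=1) → (p0=1, p1=1, p2=3, p3=4, p4=4, p5=2)
step 2: fire δ:  (p0=1, p1=1, p2=3, p3=4, p4=4, p5=2) → (p0=1, p1=3, p2=2, p3=3, p4=4, p5=2)
step 3: fire δ:  (p0=1, p1=3, p2=2, p3=3, p4=4, p5=2) → (p0=1, p1=5, p2=1, p3=2, p4=4, p5=2)

YES — reachable via ⟨γ, δ, δ⟩ (3 firings)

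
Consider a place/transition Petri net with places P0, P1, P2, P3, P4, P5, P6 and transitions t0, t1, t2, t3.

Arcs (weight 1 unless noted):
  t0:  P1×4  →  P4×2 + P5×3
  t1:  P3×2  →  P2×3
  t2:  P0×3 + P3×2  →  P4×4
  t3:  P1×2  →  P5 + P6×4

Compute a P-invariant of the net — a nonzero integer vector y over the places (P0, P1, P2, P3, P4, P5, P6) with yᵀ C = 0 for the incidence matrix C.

y = (P0:2, P1:0, P2:-2, P3:-3, P4:0, P5:0, P6:0)

Incidence matrix C (rows=places, cols=transitions):
       t0   t1   t2   t3
   P0   0    0   -3    0
   P1  -4    0    0   -2
   P2   0    3    0    0
   P3   0   -2   -2    0
   P4   2    0    4    0
   P5   3    0    0    1
   P6   0    0    0    4

Candidate y = [2, 0, -2, -3, 0, 0, 0]; check y·C column-wise:
  col t0: 2·0 + 0·-4 + -2·0 + -3·0 + 0·2 + 0·3 = 0
  col t1: 2·0 + -2·3 + -3·-2 = 0
  col t2: 2·-3 + -2·0 + -3·-2 + 0·4 = 0
  col t3: 2·0 + 0·-2 + -2·0 + -3·0 + 0·1 + 0·4 = 0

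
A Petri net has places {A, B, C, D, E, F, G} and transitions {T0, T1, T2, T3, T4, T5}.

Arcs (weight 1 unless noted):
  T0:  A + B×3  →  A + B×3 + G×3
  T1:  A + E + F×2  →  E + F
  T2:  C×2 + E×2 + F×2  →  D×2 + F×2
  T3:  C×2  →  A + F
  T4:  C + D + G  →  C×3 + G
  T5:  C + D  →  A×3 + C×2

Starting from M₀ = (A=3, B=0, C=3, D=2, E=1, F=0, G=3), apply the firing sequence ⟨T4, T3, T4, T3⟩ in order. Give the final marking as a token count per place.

(A=5, B=0, C=3, D=0, E=1, F=2, G=3)

step 1: fire T4:  (A=3, B=0, C=3, D=2, E=1, F=0, G=3) → (A=3, B=0, C=5, D=1, E=1, F=0, G=3)
step 2: fire T3:  (A=3, B=0, C=5, D=1, E=1, F=0, G=3) → (A=4, B=0, C=3, D=1, E=1, F=1, G=3)
step 3: fire T4:  (A=4, B=0, C=3, D=1, E=1, F=1, G=3) → (A=4, B=0, C=5, D=0, E=1, F=1, G=3)
step 4: fire T3:  (A=4, B=0, C=5, D=0, E=1, F=1, G=3) → (A=5, B=0, C=3, D=0, E=1, F=2, G=3)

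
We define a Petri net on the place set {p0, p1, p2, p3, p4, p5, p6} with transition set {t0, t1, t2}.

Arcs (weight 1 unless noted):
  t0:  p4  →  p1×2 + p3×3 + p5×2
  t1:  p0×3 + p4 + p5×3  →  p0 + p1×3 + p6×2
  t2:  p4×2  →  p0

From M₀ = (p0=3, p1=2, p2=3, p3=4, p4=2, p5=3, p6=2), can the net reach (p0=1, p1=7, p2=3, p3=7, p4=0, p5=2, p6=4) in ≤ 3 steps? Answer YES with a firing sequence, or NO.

YES — reachable via ⟨t0, t1⟩ (2 firings)

step 1: fire t0:  (p0=3, p1=2, p2=3, p3=4, p4=2, p5=3, p6=2) → (p0=3, p1=4, p2=3, p3=7, p4=1, p5=5, p6=2)
step 2: fire t1:  (p0=3, p1=4, p2=3, p3=7, p4=1, p5=5, p6=2) → (p0=1, p1=7, p2=3, p3=7, p4=0, p5=2, p6=4)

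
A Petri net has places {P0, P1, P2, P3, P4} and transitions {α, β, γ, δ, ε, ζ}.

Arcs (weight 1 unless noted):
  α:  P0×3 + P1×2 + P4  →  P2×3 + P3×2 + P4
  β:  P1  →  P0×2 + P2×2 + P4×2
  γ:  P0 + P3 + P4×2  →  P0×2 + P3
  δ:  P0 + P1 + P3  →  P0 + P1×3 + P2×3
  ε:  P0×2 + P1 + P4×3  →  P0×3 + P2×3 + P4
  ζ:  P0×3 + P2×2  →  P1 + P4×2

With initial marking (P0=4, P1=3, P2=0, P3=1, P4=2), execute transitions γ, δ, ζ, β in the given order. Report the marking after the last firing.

step 1: fire γ:  (P0=4, P1=3, P2=0, P3=1, P4=2) → (P0=5, P1=3, P2=0, P3=1, P4=0)
step 2: fire δ:  (P0=5, P1=3, P2=0, P3=1, P4=0) → (P0=5, P1=5, P2=3, P3=0, P4=0)
step 3: fire ζ:  (P0=5, P1=5, P2=3, P3=0, P4=0) → (P0=2, P1=6, P2=1, P3=0, P4=2)
step 4: fire β:  (P0=2, P1=6, P2=1, P3=0, P4=2) → (P0=4, P1=5, P2=3, P3=0, P4=4)

(P0=4, P1=5, P2=3, P3=0, P4=4)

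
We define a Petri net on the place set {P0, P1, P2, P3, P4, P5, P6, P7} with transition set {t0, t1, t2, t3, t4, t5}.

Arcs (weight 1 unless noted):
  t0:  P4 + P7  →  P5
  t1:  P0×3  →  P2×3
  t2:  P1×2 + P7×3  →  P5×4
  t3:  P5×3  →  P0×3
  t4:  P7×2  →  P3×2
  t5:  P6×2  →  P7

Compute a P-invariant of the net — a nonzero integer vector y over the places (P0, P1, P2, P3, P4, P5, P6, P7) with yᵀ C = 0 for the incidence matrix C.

Incidence matrix C (rows=places, cols=transitions):
       t0   t1   t2   t3   t4   t5
   P0   0   -3    0    3    0    0
   P1   0    0   -2    0    0    0
   P2   0    3    0    0    0    0
   P3   0    0    0    0    2    0
   P4  -1    0    0    0    0    0
   P5   1    0    4   -3    0    0
   P6   0    0    0    0    0   -2
   P7  -1    0   -3    0   -2    1

Candidate y = [1, 2, 1, 0, 1, 1, 0, 0]; check y·C column-wise:
  col t0: 1·0 + 2·0 + 1·0 + 1·-1 + 1·1 + 0·-1 = 0
  col t1: 1·-3 + 2·0 + 1·3 + 1·0 + 1·0 = 0
  col t2: 1·0 + 2·-2 + 1·0 + 1·0 + 1·4 + 0·-3 = 0
  col t3: 1·3 + 2·0 + 1·0 + 1·0 + 1·-3 = 0
  col t4: 1·0 + 2·0 + 1·0 + 0·2 + 1·0 + 1·0 + 0·-2 = 0
  col t5: 1·0 + 2·0 + 1·0 + 1·0 + 1·0 + 0·-2 + 0·1 = 0

y = (P0:1, P1:2, P2:1, P3:0, P4:1, P5:1, P6:0, P7:0)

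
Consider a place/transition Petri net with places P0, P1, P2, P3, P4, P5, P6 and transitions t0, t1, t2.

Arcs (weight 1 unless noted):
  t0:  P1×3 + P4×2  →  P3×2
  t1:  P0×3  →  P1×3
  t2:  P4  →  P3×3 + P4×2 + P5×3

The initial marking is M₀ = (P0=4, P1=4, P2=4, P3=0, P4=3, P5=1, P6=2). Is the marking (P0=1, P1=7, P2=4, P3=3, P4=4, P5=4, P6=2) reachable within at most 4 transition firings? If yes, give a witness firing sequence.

step 1: fire t1:  (P0=4, P1=4, P2=4, P3=0, P4=3, P5=1, P6=2) → (P0=1, P1=7, P2=4, P3=0, P4=3, P5=1, P6=2)
step 2: fire t2:  (P0=1, P1=7, P2=4, P3=0, P4=3, P5=1, P6=2) → (P0=1, P1=7, P2=4, P3=3, P4=4, P5=4, P6=2)

YES — reachable via ⟨t1, t2⟩ (2 firings)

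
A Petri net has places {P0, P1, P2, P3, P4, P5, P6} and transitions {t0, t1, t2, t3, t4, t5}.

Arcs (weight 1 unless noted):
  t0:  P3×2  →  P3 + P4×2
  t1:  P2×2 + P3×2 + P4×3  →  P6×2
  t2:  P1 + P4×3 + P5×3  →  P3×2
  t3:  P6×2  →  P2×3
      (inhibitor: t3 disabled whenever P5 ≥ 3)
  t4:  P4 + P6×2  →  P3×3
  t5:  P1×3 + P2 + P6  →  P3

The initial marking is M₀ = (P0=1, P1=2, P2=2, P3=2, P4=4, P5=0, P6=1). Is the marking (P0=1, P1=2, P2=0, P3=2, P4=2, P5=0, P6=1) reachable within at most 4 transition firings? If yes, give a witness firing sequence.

YES — reachable via ⟨t1, t4, t0⟩ (3 firings)

step 1: fire t1:  (P0=1, P1=2, P2=2, P3=2, P4=4, P5=0, P6=1) → (P0=1, P1=2, P2=0, P3=0, P4=1, P5=0, P6=3)
step 2: fire t4:  (P0=1, P1=2, P2=0, P3=0, P4=1, P5=0, P6=3) → (P0=1, P1=2, P2=0, P3=3, P4=0, P5=0, P6=1)
step 3: fire t0:  (P0=1, P1=2, P2=0, P3=3, P4=0, P5=0, P6=1) → (P0=1, P1=2, P2=0, P3=2, P4=2, P5=0, P6=1)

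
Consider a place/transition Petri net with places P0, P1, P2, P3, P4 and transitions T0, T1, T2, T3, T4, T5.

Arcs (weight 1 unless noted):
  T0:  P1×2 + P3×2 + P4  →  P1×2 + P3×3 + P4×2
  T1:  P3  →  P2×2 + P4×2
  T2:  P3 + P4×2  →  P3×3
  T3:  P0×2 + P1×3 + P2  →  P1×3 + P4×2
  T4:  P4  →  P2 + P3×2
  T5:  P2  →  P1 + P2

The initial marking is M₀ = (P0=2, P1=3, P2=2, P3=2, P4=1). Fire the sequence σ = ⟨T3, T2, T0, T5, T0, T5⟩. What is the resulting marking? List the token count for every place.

step 1: fire T3:  (P0=2, P1=3, P2=2, P3=2, P4=1) → (P0=0, P1=3, P2=1, P3=2, P4=3)
step 2: fire T2:  (P0=0, P1=3, P2=1, P3=2, P4=3) → (P0=0, P1=3, P2=1, P3=4, P4=1)
step 3: fire T0:  (P0=0, P1=3, P2=1, P3=4, P4=1) → (P0=0, P1=3, P2=1, P3=5, P4=2)
step 4: fire T5:  (P0=0, P1=3, P2=1, P3=5, P4=2) → (P0=0, P1=4, P2=1, P3=5, P4=2)
step 5: fire T0:  (P0=0, P1=4, P2=1, P3=5, P4=2) → (P0=0, P1=4, P2=1, P3=6, P4=3)
step 6: fire T5:  (P0=0, P1=4, P2=1, P3=6, P4=3) → (P0=0, P1=5, P2=1, P3=6, P4=3)

(P0=0, P1=5, P2=1, P3=6, P4=3)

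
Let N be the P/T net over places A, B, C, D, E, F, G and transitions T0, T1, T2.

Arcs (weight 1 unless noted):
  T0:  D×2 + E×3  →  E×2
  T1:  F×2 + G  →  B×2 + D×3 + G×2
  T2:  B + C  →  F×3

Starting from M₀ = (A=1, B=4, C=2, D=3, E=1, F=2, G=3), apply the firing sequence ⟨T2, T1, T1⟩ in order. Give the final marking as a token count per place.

(A=1, B=7, C=1, D=9, E=1, F=1, G=5)

step 1: fire T2:  (A=1, B=4, C=2, D=3, E=1, F=2, G=3) → (A=1, B=3, C=1, D=3, E=1, F=5, G=3)
step 2: fire T1:  (A=1, B=3, C=1, D=3, E=1, F=5, G=3) → (A=1, B=5, C=1, D=6, E=1, F=3, G=4)
step 3: fire T1:  (A=1, B=5, C=1, D=6, E=1, F=3, G=4) → (A=1, B=7, C=1, D=9, E=1, F=1, G=5)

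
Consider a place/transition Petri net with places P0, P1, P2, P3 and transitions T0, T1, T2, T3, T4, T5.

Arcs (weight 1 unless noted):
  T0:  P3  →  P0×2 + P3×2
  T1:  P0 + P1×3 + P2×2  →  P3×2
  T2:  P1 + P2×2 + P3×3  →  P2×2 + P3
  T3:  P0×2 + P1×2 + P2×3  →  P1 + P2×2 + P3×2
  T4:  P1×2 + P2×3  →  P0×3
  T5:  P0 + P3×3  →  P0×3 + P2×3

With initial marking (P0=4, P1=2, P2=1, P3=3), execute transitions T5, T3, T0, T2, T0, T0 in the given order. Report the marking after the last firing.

step 1: fire T5:  (P0=4, P1=2, P2=1, P3=3) → (P0=6, P1=2, P2=4, P3=0)
step 2: fire T3:  (P0=6, P1=2, P2=4, P3=0) → (P0=4, P1=1, P2=3, P3=2)
step 3: fire T0:  (P0=4, P1=1, P2=3, P3=2) → (P0=6, P1=1, P2=3, P3=3)
step 4: fire T2:  (P0=6, P1=1, P2=3, P3=3) → (P0=6, P1=0, P2=3, P3=1)
step 5: fire T0:  (P0=6, P1=0, P2=3, P3=1) → (P0=8, P1=0, P2=3, P3=2)
step 6: fire T0:  (P0=8, P1=0, P2=3, P3=2) → (P0=10, P1=0, P2=3, P3=3)

(P0=10, P1=0, P2=3, P3=3)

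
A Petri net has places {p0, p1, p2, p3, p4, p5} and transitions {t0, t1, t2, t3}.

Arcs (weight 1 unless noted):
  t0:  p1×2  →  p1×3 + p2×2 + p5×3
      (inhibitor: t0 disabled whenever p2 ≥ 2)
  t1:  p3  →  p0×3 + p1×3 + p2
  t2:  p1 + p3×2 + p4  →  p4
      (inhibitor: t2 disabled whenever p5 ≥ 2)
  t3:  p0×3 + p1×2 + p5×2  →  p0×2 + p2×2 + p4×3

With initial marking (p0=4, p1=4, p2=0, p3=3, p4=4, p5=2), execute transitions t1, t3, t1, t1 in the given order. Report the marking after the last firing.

(p0=12, p1=11, p2=5, p3=0, p4=7, p5=0)

step 1: fire t1:  (p0=4, p1=4, p2=0, p3=3, p4=4, p5=2) → (p0=7, p1=7, p2=1, p3=2, p4=4, p5=2)
step 2: fire t3:  (p0=7, p1=7, p2=1, p3=2, p4=4, p5=2) → (p0=6, p1=5, p2=3, p3=2, p4=7, p5=0)
step 3: fire t1:  (p0=6, p1=5, p2=3, p3=2, p4=7, p5=0) → (p0=9, p1=8, p2=4, p3=1, p4=7, p5=0)
step 4: fire t1:  (p0=9, p1=8, p2=4, p3=1, p4=7, p5=0) → (p0=12, p1=11, p2=5, p3=0, p4=7, p5=0)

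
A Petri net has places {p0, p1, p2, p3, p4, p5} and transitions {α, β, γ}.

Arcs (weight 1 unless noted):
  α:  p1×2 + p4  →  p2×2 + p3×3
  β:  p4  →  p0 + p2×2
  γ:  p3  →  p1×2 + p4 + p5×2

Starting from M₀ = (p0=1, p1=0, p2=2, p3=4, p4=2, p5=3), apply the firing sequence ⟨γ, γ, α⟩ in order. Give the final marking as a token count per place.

(p0=1, p1=2, p2=4, p3=5, p4=3, p5=7)

step 1: fire γ:  (p0=1, p1=0, p2=2, p3=4, p4=2, p5=3) → (p0=1, p1=2, p2=2, p3=3, p4=3, p5=5)
step 2: fire γ:  (p0=1, p1=2, p2=2, p3=3, p4=3, p5=5) → (p0=1, p1=4, p2=2, p3=2, p4=4, p5=7)
step 3: fire α:  (p0=1, p1=4, p2=2, p3=2, p4=4, p5=7) → (p0=1, p1=2, p2=4, p3=5, p4=3, p5=7)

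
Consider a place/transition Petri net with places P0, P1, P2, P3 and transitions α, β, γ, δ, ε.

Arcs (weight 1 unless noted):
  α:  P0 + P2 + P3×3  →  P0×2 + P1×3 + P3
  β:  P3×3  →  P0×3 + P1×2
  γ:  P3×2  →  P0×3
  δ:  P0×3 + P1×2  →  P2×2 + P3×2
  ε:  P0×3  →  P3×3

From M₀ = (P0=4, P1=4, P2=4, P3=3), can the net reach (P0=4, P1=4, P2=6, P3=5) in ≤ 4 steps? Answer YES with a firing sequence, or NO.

depth 0: 1 marking
depth 1: 6 markings reached so far
depth 2: 12 markings reached so far
depth 3: 29 markings reached so far
depth 4: 50 markings reached so far
target is not among the 50 markings reachable within 4 steps

NO — not reachable within 4 firings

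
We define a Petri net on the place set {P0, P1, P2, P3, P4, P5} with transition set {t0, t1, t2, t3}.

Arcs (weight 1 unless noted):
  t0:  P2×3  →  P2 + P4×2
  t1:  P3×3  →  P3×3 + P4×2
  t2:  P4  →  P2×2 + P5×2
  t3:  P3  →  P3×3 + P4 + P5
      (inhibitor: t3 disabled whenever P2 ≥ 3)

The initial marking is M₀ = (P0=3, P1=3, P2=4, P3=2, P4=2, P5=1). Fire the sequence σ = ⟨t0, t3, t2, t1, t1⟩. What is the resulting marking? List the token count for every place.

step 1: fire t0:  (P0=3, P1=3, P2=4, P3=2, P4=2, P5=1) → (P0=3, P1=3, P2=2, P3=2, P4=4, P5=1)
step 2: fire t3:  (P0=3, P1=3, P2=2, P3=2, P4=4, P5=1) → (P0=3, P1=3, P2=2, P3=4, P4=5, P5=2)
step 3: fire t2:  (P0=3, P1=3, P2=2, P3=4, P4=5, P5=2) → (P0=3, P1=3, P2=4, P3=4, P4=4, P5=4)
step 4: fire t1:  (P0=3, P1=3, P2=4, P3=4, P4=4, P5=4) → (P0=3, P1=3, P2=4, P3=4, P4=6, P5=4)
step 5: fire t1:  (P0=3, P1=3, P2=4, P3=4, P4=6, P5=4) → (P0=3, P1=3, P2=4, P3=4, P4=8, P5=4)

(P0=3, P1=3, P2=4, P3=4, P4=8, P5=4)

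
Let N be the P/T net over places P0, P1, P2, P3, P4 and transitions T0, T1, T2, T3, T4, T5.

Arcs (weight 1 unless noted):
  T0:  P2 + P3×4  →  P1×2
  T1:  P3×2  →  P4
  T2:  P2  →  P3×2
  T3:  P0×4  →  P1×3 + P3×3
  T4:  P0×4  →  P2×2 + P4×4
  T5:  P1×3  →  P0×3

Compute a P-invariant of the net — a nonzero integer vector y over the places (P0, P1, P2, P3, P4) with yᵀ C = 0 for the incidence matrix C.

Incidence matrix C (rows=places, cols=transitions):
       T0   T1   T2   T3   T4   T5
   P0   0    0    0   -4   -4    3
   P1   2    0    0    3    0   -3
   P2  -1    0   -1    0    2    0
   P3  -4   -2    2    3    0    0
   P4   0    1    0    0    4    0

Candidate y = [3, 3, 2, 1, 2]; check y·C column-wise:
  col T0: 3·0 + 3·2 + 2·-1 + 1·-4 + 2·0 = 0
  col T1: 3·0 + 3·0 + 2·0 + 1·-2 + 2·1 = 0
  col T2: 3·0 + 3·0 + 2·-1 + 1·2 + 2·0 = 0
  col T3: 3·-4 + 3·3 + 2·0 + 1·3 + 2·0 = 0
  col T4: 3·-4 + 3·0 + 2·2 + 1·0 + 2·4 = 0
  col T5: 3·3 + 3·-3 + 2·0 + 1·0 + 2·0 = 0

y = (P0:3, P1:3, P2:2, P3:1, P4:2)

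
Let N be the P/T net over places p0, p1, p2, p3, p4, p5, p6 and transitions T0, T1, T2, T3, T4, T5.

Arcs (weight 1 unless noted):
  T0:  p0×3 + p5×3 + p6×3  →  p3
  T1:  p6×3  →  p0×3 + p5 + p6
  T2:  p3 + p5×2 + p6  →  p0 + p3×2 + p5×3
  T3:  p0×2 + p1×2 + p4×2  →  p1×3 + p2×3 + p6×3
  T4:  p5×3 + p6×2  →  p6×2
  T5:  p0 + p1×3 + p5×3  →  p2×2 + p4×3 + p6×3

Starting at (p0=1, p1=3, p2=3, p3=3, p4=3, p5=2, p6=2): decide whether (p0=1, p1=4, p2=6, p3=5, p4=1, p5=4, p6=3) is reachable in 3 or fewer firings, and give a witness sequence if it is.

YES — reachable via ⟨T2, T2, T3⟩ (3 firings)

step 1: fire T2:  (p0=1, p1=3, p2=3, p3=3, p4=3, p5=2, p6=2) → (p0=2, p1=3, p2=3, p3=4, p4=3, p5=3, p6=1)
step 2: fire T2:  (p0=2, p1=3, p2=3, p3=4, p4=3, p5=3, p6=1) → (p0=3, p1=3, p2=3, p3=5, p4=3, p5=4, p6=0)
step 3: fire T3:  (p0=3, p1=3, p2=3, p3=5, p4=3, p5=4, p6=0) → (p0=1, p1=4, p2=6, p3=5, p4=1, p5=4, p6=3)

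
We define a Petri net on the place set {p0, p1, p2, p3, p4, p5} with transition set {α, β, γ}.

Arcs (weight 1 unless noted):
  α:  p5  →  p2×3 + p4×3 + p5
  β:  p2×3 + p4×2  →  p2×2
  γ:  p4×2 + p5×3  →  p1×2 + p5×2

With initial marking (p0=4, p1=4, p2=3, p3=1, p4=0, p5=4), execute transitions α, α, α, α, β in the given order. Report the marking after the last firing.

step 1: fire α:  (p0=4, p1=4, p2=3, p3=1, p4=0, p5=4) → (p0=4, p1=4, p2=6, p3=1, p4=3, p5=4)
step 2: fire α:  (p0=4, p1=4, p2=6, p3=1, p4=3, p5=4) → (p0=4, p1=4, p2=9, p3=1, p4=6, p5=4)
step 3: fire α:  (p0=4, p1=4, p2=9, p3=1, p4=6, p5=4) → (p0=4, p1=4, p2=12, p3=1, p4=9, p5=4)
step 4: fire α:  (p0=4, p1=4, p2=12, p3=1, p4=9, p5=4) → (p0=4, p1=4, p2=15, p3=1, p4=12, p5=4)
step 5: fire β:  (p0=4, p1=4, p2=15, p3=1, p4=12, p5=4) → (p0=4, p1=4, p2=14, p3=1, p4=10, p5=4)

(p0=4, p1=4, p2=14, p3=1, p4=10, p5=4)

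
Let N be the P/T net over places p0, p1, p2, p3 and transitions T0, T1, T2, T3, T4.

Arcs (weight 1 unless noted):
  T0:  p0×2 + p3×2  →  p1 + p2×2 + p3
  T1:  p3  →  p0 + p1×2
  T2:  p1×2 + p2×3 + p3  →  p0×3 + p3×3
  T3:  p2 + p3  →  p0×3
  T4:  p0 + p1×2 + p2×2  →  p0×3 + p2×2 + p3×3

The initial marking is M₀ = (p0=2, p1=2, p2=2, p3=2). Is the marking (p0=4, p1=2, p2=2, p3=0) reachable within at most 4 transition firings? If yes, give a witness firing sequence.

depth 0: 1 marking
depth 1: 5 markings reached so far
depth 2: 14 markings reached so far
depth 3: 24 markings reached so far
depth 4: 42 markings reached so far
target is not among the 42 markings reachable within 4 steps

NO — not reachable within 4 firings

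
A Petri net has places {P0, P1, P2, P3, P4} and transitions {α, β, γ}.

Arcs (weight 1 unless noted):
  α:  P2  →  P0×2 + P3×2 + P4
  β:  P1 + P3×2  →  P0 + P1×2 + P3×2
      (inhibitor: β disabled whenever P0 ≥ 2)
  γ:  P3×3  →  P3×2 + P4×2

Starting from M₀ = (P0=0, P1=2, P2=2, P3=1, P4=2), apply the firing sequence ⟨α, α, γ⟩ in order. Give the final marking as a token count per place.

step 1: fire α:  (P0=0, P1=2, P2=2, P3=1, P4=2) → (P0=2, P1=2, P2=1, P3=3, P4=3)
step 2: fire α:  (P0=2, P1=2, P2=1, P3=3, P4=3) → (P0=4, P1=2, P2=0, P3=5, P4=4)
step 3: fire γ:  (P0=4, P1=2, P2=0, P3=5, P4=4) → (P0=4, P1=2, P2=0, P3=4, P4=6)

(P0=4, P1=2, P2=0, P3=4, P4=6)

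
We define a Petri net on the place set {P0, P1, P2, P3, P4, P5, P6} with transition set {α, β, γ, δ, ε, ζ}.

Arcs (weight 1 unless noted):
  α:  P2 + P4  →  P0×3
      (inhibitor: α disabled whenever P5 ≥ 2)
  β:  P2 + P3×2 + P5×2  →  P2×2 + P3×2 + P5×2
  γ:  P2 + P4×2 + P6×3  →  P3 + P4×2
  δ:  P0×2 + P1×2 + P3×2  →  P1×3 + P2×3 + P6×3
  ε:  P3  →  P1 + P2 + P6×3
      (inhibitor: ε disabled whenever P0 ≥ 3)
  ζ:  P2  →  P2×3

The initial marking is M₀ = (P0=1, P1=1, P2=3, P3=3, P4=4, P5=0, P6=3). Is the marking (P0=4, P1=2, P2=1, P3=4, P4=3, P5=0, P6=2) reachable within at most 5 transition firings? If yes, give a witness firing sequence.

NO — not reachable within 5 firings

depth 0: 1 marking
depth 1: 5 markings reached so far
depth 2: 14 markings reached so far
depth 3: 32 markings reached so far
depth 4: 60 markings reached so far
depth 5: 105 markings reached so far
target is not among the 105 markings reachable within 5 steps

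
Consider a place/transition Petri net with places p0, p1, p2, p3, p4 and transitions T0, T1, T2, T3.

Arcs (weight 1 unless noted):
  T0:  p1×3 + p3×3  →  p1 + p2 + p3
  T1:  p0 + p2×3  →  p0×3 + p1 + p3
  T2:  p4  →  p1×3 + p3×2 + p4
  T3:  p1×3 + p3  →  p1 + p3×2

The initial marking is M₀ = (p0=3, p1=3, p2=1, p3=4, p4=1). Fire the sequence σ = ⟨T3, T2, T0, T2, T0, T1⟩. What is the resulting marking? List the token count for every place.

step 1: fire T3:  (p0=3, p1=3, p2=1, p3=4, p4=1) → (p0=3, p1=1, p2=1, p3=5, p4=1)
step 2: fire T2:  (p0=3, p1=1, p2=1, p3=5, p4=1) → (p0=3, p1=4, p2=1, p3=7, p4=1)
step 3: fire T0:  (p0=3, p1=4, p2=1, p3=7, p4=1) → (p0=3, p1=2, p2=2, p3=5, p4=1)
step 4: fire T2:  (p0=3, p1=2, p2=2, p3=5, p4=1) → (p0=3, p1=5, p2=2, p3=7, p4=1)
step 5: fire T0:  (p0=3, p1=5, p2=2, p3=7, p4=1) → (p0=3, p1=3, p2=3, p3=5, p4=1)
step 6: fire T1:  (p0=3, p1=3, p2=3, p3=5, p4=1) → (p0=5, p1=4, p2=0, p3=6, p4=1)

(p0=5, p1=4, p2=0, p3=6, p4=1)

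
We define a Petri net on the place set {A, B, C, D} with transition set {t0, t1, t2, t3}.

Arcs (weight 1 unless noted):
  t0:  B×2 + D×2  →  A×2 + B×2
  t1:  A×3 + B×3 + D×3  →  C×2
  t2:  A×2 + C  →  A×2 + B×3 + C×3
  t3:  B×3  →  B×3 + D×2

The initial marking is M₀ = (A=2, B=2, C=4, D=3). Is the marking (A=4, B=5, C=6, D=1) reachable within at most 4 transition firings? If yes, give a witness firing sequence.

YES — reachable via ⟨t0, t2⟩ (2 firings)

step 1: fire t0:  (A=2, B=2, C=4, D=3) → (A=4, B=2, C=4, D=1)
step 2: fire t2:  (A=4, B=2, C=4, D=1) → (A=4, B=5, C=6, D=1)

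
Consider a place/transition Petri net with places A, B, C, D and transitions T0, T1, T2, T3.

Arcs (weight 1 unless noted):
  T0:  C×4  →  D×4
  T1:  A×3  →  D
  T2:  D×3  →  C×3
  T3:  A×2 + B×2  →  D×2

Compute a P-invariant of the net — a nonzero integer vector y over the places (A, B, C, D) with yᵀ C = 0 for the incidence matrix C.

y = (A:1, B:2, C:3, D:3)

Incidence matrix C (rows=places, cols=transitions):
       T0   T1   T2   T3
    A   0   -3    0   -2
    B   0    0    0   -2
    C  -4    0    3    0
    D   4    1   -3    2

Candidate y = [1, 2, 3, 3]; check y·C column-wise:
  col T0: 1·0 + 2·0 + 3·-4 + 3·4 = 0
  col T1: 1·-3 + 2·0 + 3·0 + 3·1 = 0
  col T2: 1·0 + 2·0 + 3·3 + 3·-3 = 0
  col T3: 1·-2 + 2·-2 + 3·0 + 3·2 = 0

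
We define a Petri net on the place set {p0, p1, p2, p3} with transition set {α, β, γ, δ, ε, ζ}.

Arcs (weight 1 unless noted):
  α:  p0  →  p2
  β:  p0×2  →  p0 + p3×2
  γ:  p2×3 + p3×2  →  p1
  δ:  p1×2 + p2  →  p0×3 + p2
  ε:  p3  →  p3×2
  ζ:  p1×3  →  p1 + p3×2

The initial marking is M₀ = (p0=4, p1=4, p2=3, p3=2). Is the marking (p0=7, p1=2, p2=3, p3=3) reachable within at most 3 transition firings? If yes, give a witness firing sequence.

step 1: fire δ:  (p0=4, p1=4, p2=3, p3=2) → (p0=7, p1=2, p2=3, p3=2)
step 2: fire ε:  (p0=7, p1=2, p2=3, p3=2) → (p0=7, p1=2, p2=3, p3=3)

YES — reachable via ⟨δ, ε⟩ (2 firings)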